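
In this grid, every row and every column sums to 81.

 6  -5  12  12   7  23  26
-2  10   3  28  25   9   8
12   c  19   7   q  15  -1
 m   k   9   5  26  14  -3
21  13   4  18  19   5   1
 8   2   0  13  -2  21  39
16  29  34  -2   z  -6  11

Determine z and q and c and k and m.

z = -1, q = 7, c = 22, k = 10, m = 20

Row 7 has 16 + 29 + 34 − 2 − 6 + 11 = 82; the blank must be 81 − 82 = -1.
Column 5 has 7 + 25 + 26 + 19 − 2 − 1 = 74; the blank must be 81 − 74 = 7.
Row 3 has 12 + 19 + 7 + 7 + 15 − 1 = 59; the blank must be 81 − 59 = 22.
Column 2 has -5 + 10 + 22 + 13 + 2 + 29 = 71; the blank must be 81 − 71 = 10.
Row 4 has 10 + 9 + 5 + 26 + 14 − 3 = 61; the blank must be 81 − 61 = 20.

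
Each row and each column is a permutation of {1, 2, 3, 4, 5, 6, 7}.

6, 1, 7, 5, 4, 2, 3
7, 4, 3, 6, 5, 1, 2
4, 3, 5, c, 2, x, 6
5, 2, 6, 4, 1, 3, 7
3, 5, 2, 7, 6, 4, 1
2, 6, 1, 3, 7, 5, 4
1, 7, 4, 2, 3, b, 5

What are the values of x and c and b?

For row 3, column 4: column 4 already has {2, 3, 4, 5, 6, 7}; that leaves 1.
At (row 3, col 6): row 3 already has {1, 2, 3, 4, 5, 6}, so the value is 7.
Cell (7,6): row 7 already has {1, 2, 3, 4, 5, 7} → 6.

x = 7, c = 1, b = 6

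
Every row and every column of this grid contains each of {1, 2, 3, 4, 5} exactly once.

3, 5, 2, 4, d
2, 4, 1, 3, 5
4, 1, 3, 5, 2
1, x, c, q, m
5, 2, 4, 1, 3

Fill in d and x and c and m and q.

d = 1, x = 3, c = 5, m = 4, q = 2

At (row 1, col 5): row 1 already has {2, 3, 4, 5}, so the value is 1.
For row 4, column 5: column 5 already has {1, 2, 3, 5}; that leaves 4.
At (row 4, col 2): column 2 already has {1, 2, 4, 5}, so the value is 3.
Cell (4,4): column 4 already has {1, 3, 4, 5} → 2.
Cell (4,3): row 4 already has {1, 2, 3, 4} → 5.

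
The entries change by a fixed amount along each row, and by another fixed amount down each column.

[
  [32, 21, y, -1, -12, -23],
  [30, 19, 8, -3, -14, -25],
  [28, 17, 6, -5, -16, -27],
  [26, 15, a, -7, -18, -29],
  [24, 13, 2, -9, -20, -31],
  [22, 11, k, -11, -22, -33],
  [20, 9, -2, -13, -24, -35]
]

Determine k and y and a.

k = 0, y = 10, a = 4

Along each row the entries change by -11 per step; down each column they change by -2.
Row 6: from 22 at column 1, stepping by -11 to column 3 gives 0.
Row 1: from 32 at column 1, stepping by -11 to column 3 gives 10.
Row 4: from 26 at column 1, stepping by -11 to column 3 gives 4.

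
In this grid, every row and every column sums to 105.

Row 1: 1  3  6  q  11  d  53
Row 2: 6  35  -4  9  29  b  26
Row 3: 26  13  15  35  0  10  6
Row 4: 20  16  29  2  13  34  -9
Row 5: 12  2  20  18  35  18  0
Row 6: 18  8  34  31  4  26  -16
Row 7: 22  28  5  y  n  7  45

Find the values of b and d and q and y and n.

The known cells in row 2 total 101, leaving 105 − 101 = 4 for the blank.
The known cells in column 5 total 92, leaving 105 − 92 = 13 for the blank.
The known cells in column 6 total 99, leaving 105 − 99 = 6 for the blank.
The known cells in row 1 total 80, leaving 105 − 80 = 25 for the blank.
The known cells in row 7 total 120, leaving 105 − 120 = -15 for the blank.

b = 4, d = 6, q = 25, y = -15, n = 13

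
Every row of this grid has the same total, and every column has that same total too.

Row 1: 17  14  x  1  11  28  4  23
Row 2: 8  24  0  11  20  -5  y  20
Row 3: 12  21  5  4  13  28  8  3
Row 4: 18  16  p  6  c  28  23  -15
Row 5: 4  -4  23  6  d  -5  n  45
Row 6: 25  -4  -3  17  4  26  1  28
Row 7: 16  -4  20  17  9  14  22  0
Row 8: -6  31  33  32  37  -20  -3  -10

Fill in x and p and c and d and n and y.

x = -4, p = 20, c = -2, d = 2, n = 23, y = 16

Rows 3 and 6 both sum to 94, so that's the common total.
Row 1 has 17 + 14 + 1 + 11 + 28 + 4 + 23 = 98; the blank must be 94 − 98 = -4.
Row 2 has 8 + 24 + 0 + 11 + 20 − 5 + 20 = 78; the blank must be 94 − 78 = 16.
Column 7 has 4 + 16 + 8 + 23 + 1 + 22 − 3 = 71; the blank must be 94 − 71 = 23.
Row 5 has 4 − 4 + 23 + 6 − 5 + 23 + 45 = 92; the blank must be 94 − 92 = 2.
Column 5 has 11 + 20 + 13 + 2 + 4 + 9 + 37 = 96; the blank must be 94 − 96 = -2.
Row 4 has 18 + 16 + 6 − 2 + 28 + 23 − 15 = 74; the blank must be 94 − 74 = 20.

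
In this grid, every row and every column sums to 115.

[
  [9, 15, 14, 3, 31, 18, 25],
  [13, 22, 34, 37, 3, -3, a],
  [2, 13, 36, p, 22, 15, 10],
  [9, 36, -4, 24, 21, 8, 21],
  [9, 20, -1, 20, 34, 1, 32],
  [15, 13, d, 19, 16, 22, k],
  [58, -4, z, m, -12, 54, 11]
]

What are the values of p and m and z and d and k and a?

The known cells in row 3 total 98, leaving 115 − 98 = 17 for the blank.
The known cells in row 2 total 106, leaving 115 − 106 = 9 for the blank.
The known cells in column 7 total 108, leaving 115 − 108 = 7 for the blank.
The known cells in column 4 total 120, leaving 115 − 120 = -5 for the blank.
The known cells in row 7 total 102, leaving 115 − 102 = 13 for the blank.
The known cells in row 6 total 92, leaving 115 − 92 = 23 for the blank.

p = 17, m = -5, z = 13, d = 23, k = 7, a = 9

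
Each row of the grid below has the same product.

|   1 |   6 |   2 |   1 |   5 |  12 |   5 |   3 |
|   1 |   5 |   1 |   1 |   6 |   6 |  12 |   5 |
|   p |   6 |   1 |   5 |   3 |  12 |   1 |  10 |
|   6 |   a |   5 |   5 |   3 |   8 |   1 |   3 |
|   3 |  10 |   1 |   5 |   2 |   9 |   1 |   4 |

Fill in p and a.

p = 1, a = 1

Rows 2 and 5 each multiply to 10800, so every row has product 10800.
Row 3: 6×1×5×3×12×1×10 = 10800, so the missing entry is 10800 ÷ 10800 = 1.
Row 4: 6×5×5×3×8×1×3 = 10800, so the missing entry is 10800 ÷ 10800 = 1.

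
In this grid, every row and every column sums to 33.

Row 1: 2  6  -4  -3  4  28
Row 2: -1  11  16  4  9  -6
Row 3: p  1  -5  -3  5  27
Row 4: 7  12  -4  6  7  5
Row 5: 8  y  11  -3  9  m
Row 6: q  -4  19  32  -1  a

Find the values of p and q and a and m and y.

p = 8, q = 9, a = -22, m = 1, y = 7

The known cells in row 3 total 25, leaving 33 − 25 = 8 for the blank.
The known cells in column 1 total 24, leaving 33 − 24 = 9 for the blank.
The known cells in row 6 total 55, leaving 33 − 55 = -22 for the blank.
The known cells in column 6 total 32, leaving 33 − 32 = 1 for the blank.
The known cells in row 5 total 26, leaving 33 − 26 = 7 for the blank.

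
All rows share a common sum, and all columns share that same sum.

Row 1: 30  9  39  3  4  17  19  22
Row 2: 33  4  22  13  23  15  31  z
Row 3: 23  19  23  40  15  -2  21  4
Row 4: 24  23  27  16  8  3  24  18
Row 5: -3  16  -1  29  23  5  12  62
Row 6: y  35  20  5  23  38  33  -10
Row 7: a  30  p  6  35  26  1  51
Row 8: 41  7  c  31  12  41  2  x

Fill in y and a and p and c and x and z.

y = -1, a = -4, p = -2, c = 15, x = -6, z = 2

Rows 1 and 3 both sum to 143, so that's the common total.
The known cells in row 2 total 141, leaving 143 − 141 = 2 for the blank.
The known cells in column 8 total 149, leaving 143 − 149 = -6 for the blank.
The known cells in row 6 total 144, leaving 143 − 144 = -1 for the blank.
The known cells in row 8 total 128, leaving 143 − 128 = 15 for the blank.
The known cells in column 3 total 145, leaving 143 − 145 = -2 for the blank.
The known cells in row 7 total 147, leaving 143 − 147 = -4 for the blank.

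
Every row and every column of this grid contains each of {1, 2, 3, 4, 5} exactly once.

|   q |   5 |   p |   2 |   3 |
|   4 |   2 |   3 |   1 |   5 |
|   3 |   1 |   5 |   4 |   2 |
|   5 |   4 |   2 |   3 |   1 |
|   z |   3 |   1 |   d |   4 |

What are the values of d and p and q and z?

Cell (5,4): column 4 already has {1, 2, 3, 4} → 5.
At (row 1, col 3): column 3 already has {1, 2, 3, 5}, so the value is 4.
Cell (5,1): row 5 already has {1, 3, 4, 5} → 2.
Cell (1,1): row 1 already has {2, 3, 4, 5} → 1.

d = 5, p = 4, q = 1, z = 2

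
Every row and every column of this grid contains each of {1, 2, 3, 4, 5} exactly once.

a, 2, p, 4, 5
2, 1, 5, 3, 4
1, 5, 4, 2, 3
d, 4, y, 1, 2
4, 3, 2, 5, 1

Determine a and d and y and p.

a = 3, d = 5, y = 3, p = 1

At (row 1, col 1): row 1 is missing {1, 3} and column 1 is missing {3, 5}, so the value is 3.
Cell (1,3): row 1 already has {2, 3, 4, 5} → 1.
For row 4, column 3: column 3 already has {1, 2, 4, 5}; that leaves 3.
Cell (4,1): row 4 already has {1, 2, 3, 4} → 5.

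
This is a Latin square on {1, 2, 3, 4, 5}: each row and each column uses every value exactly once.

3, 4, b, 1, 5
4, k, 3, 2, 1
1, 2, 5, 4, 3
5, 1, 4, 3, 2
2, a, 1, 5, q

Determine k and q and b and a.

k = 5, q = 4, b = 2, a = 3

At (row 5, col 5): column 5 already has {1, 2, 3, 5}, so the value is 4.
For row 2, column 2: row 2 already has {1, 2, 3, 4}; that leaves 5.
At (row 5, col 2): row 5 already has {1, 2, 4, 5}, so the value is 3.
Cell (1,3): row 1 already has {1, 3, 4, 5} → 2.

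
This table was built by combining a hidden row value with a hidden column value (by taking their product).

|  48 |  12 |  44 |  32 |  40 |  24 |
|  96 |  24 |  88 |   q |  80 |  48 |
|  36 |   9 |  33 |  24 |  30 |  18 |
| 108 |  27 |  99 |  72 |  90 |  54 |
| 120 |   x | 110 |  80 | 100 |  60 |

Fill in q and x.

Each row is a constant multiple of every other row — this is a multiplication table with the headers hidden.
Row 2 is 48/24 = 2/1 times row 1, so its entry in column 4 is 32 × 2/1 = 64.
Row 5 is 60/24 = 5/2 times row 1, so its entry in column 2 is 12 × 5/2 = 30.

q = 64, x = 30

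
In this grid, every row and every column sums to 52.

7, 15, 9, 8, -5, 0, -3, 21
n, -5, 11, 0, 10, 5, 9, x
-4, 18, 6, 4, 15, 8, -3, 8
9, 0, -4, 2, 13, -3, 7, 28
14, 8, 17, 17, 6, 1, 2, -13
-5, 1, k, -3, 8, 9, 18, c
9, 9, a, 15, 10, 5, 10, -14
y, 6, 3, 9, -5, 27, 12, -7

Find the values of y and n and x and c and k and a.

The known cells in row 7 total 44, leaving 52 − 44 = 8 for the blank.
The known cells in row 8 total 45, leaving 52 − 45 = 7 for the blank.
The known cells in column 1 total 37, leaving 52 − 37 = 15 for the blank.
The known cells in row 2 total 45, leaving 52 − 45 = 7 for the blank.
The known cells in column 8 total 30, leaving 52 − 30 = 22 for the blank.
The known cells in row 6 total 50, leaving 52 − 50 = 2 for the blank.

y = 7, n = 15, x = 7, c = 22, k = 2, a = 8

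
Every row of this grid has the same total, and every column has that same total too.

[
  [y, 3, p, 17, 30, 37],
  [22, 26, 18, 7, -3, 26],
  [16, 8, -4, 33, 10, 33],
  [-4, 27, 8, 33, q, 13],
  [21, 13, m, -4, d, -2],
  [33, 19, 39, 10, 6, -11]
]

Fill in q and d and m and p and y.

q = 19, d = 34, m = 34, p = 1, y = 8

Rows 2 and 3 both sum to 96, so that's the common total.
Row 4 has -4 + 27 + 8 + 33 + 13 = 77; the blank must be 96 − 77 = 19.
Column 5 has 30 − 3 + 10 + 19 + 6 = 62; the blank must be 96 − 62 = 34.
Column 1 has 22 + 16 − 4 + 21 + 33 = 88; the blank must be 96 − 88 = 8.
Row 5 has 21 + 13 − 4 + 34 − 2 = 62; the blank must be 96 − 62 = 34.
Row 1 has 8 + 3 + 17 + 30 + 37 = 95; the blank must be 96 − 95 = 1.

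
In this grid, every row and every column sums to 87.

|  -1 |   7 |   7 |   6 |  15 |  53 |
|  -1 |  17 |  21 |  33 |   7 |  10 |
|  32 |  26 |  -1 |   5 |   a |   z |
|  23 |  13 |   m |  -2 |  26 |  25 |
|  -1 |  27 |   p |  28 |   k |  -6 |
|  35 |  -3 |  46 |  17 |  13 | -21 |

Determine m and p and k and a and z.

m = 2, p = 12, k = 27, a = -1, z = 26

Row 4: 23 + 13 − 2 + 26 + 25 = 85, so its missing entry is 87 − 85 = 2.
Column 3: 7 + 21 − 1 + 2 + 46 = 75, so its missing entry is 87 − 75 = 12.
Row 5: -1 + 27 + 12 + 28 − 6 = 60, so its missing entry is 87 − 60 = 27.
Column 5: 15 + 7 + 26 + 27 + 13 = 88, so its missing entry is 87 − 88 = -1.
Row 3: 32 + 26 − 1 + 5 − 1 = 61, so its missing entry is 87 − 61 = 26.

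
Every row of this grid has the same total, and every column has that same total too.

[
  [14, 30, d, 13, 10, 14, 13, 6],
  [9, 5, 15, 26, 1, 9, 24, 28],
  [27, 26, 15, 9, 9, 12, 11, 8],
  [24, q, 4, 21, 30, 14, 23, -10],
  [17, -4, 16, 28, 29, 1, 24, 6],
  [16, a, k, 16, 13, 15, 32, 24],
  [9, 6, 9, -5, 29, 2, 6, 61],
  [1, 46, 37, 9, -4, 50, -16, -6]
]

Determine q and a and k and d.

Rows 2 and 3 both sum to 117, so that's the common total.
Row 4: 24 + 4 + 21 + 30 + 14 + 23 − 10 = 106, so its missing entry is 117 − 106 = 11.
Row 1: 14 + 30 + 13 + 10 + 14 + 13 + 6 = 100, so its missing entry is 117 − 100 = 17.
Column 2: 30 + 5 + 26 + 11 − 4 + 6 + 46 = 120, so its missing entry is 117 − 120 = -3.
Row 6: 16 − 3 + 16 + 13 + 15 + 32 + 24 = 113, so its missing entry is 117 − 113 = 4.

q = 11, a = -3, k = 4, d = 17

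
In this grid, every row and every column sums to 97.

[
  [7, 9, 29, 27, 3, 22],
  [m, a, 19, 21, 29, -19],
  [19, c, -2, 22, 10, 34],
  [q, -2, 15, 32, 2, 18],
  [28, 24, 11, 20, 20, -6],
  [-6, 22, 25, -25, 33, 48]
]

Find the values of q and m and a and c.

q = 32, m = 17, a = 30, c = 14

Row 3: 19 − 2 + 22 + 10 + 34 = 83, so its missing entry is 97 − 83 = 14.
Column 2: 9 + 14 − 2 + 24 + 22 = 67, so its missing entry is 97 − 67 = 30.
Row 2: 30 + 19 + 21 + 29 − 19 = 80, so its missing entry is 97 − 80 = 17.
Row 4: -2 + 15 + 32 + 2 + 18 = 65, so its missing entry is 97 − 65 = 32.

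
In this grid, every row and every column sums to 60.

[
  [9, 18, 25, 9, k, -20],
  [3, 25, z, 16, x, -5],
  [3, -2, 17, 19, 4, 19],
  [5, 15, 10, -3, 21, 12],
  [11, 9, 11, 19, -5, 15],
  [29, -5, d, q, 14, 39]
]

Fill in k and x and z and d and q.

The known cells in row 1 total 41, leaving 60 − 41 = 19 for the blank.
The known cells in column 5 total 53, leaving 60 − 53 = 7 for the blank.
The known cells in row 2 total 46, leaving 60 − 46 = 14 for the blank.
The known cells in column 4 total 60, leaving 60 − 60 = 0 for the blank.
The known cells in row 6 total 77, leaving 60 − 77 = -17 for the blank.

k = 19, x = 7, z = 14, d = -17, q = 0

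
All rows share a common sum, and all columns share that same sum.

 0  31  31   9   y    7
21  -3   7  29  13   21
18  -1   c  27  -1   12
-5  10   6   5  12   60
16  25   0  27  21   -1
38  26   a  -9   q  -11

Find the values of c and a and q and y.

c = 33, a = 11, q = 33, y = 10

Rows 2 and 4 both sum to 88, so that's the common total.
The known cells in row 1 total 78, leaving 88 − 78 = 10 for the blank.
The known cells in column 5 total 55, leaving 88 − 55 = 33 for the blank.
The known cells in row 6 total 77, leaving 88 − 77 = 11 for the blank.
The known cells in row 3 total 55, leaving 88 − 55 = 33 for the blank.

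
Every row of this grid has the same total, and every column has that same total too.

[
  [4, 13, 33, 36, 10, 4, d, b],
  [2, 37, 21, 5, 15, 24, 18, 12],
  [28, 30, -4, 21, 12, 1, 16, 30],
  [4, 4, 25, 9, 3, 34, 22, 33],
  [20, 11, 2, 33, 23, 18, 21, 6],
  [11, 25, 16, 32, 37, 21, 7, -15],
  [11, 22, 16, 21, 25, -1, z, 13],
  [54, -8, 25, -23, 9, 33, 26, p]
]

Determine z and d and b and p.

Rows 2 and 3 both sum to 134, so that's the common total.
Row 7: 11 + 22 + 16 + 21 + 25 − 1 + 13 = 107, so its missing entry is 134 − 107 = 27.
Row 8: 54 − 8 + 25 − 23 + 9 + 33 + 26 = 116, so its missing entry is 134 − 116 = 18.
Column 8: 12 + 30 + 33 + 6 − 15 + 13 + 18 = 97, so its missing entry is 134 − 97 = 37.
Row 1: 4 + 13 + 33 + 36 + 10 + 4 + 37 = 137, so its missing entry is 134 − 137 = -3.

z = 27, d = -3, b = 37, p = 18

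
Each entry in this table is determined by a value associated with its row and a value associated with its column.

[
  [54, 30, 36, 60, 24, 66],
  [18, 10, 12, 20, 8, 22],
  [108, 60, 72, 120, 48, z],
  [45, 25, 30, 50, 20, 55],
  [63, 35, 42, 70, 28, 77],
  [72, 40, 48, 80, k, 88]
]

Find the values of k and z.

Each row is a constant multiple of every other row — this is a multiplication table with the headers hidden.
Row 6 is 40/30 = 4/3 times row 1, so its entry in column 5 is 24 × 4/3 = 32.
Row 3 is 60/30 = 2/1 times row 1, so its entry in column 6 is 66 × 2/1 = 132.

k = 32, z = 132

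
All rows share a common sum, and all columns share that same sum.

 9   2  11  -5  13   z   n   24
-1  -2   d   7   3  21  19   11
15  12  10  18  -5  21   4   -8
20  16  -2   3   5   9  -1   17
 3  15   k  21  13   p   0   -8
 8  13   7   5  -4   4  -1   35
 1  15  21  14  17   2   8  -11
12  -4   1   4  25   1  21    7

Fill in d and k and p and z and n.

d = 9, k = 10, p = 13, z = -4, n = 17

Rows 3 and 4 both sum to 67, so that's the common total.
The known cells in row 2 total 58, leaving 67 − 58 = 9 for the blank.
The known cells in column 3 total 57, leaving 67 − 57 = 10 for the blank.
The known cells in column 7 total 50, leaving 67 − 50 = 17 for the blank.
The known cells in row 5 total 54, leaving 67 − 54 = 13 for the blank.
The known cells in row 1 total 71, leaving 67 − 71 = -4 for the blank.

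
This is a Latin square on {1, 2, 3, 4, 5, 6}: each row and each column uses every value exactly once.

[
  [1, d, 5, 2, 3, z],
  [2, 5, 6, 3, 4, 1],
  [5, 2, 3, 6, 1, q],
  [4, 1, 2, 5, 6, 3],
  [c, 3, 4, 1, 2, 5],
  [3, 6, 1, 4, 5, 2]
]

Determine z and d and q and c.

z = 6, d = 4, q = 4, c = 6

Cell (1,2): column 2 already has {1, 2, 3, 5, 6} → 4.
For row 5, column 1: row 5 already has {1, 2, 3, 4, 5}; that leaves 6.
Cell (3,6): row 3 already has {1, 2, 3, 5, 6} → 4.
For row 1, column 6: row 1 already has {1, 2, 3, 4, 5}; that leaves 6.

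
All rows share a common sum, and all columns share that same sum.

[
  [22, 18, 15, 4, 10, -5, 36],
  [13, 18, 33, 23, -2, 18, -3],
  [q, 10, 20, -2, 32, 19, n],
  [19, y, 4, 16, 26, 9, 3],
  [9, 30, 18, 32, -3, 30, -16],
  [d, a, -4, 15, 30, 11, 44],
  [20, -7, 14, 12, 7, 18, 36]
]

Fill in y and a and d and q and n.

Rows 1 and 2 both sum to 100, so that's the common total.
The known cells in row 4 total 77, leaving 100 − 77 = 23 for the blank.
The known cells in column 2 total 92, leaving 100 − 92 = 8 for the blank.
The known cells in row 6 total 104, leaving 100 − 104 = -4 for the blank.
The known cells in column 1 total 79, leaving 100 − 79 = 21 for the blank.
The known cells in row 3 total 100, leaving 100 − 100 = 0 for the blank.

y = 23, a = 8, d = -4, q = 21, n = 0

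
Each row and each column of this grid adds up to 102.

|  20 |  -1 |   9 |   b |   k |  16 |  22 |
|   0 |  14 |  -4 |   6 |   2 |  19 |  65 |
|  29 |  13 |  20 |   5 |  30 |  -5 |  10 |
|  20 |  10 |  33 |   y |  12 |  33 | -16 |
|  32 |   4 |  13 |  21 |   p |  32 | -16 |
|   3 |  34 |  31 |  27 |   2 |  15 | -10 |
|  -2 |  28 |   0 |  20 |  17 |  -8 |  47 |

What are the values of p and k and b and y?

p = 16, k = 23, b = 13, y = 10

Row 5: 32 + 4 + 13 + 21 + 32 − 16 = 86, so its missing entry is 102 − 86 = 16.
Column 5: 2 + 30 + 12 + 16 + 2 + 17 = 79, so its missing entry is 102 − 79 = 23.
Row 1: 20 − 1 + 9 + 23 + 16 + 22 = 89, so its missing entry is 102 − 89 = 13.
Row 4: 20 + 10 + 33 + 12 + 33 − 16 = 92, so its missing entry is 102 − 92 = 10.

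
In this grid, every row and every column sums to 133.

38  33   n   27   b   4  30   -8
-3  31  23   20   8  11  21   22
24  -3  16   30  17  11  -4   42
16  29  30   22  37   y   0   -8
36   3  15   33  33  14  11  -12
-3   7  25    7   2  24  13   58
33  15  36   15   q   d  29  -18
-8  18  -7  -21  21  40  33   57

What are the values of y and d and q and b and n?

y = 7, d = 22, q = 1, b = 14, n = -5

Column 3 has 23 + 16 + 30 + 15 + 25 + 36 − 7 = 138; the blank must be 133 − 138 = -5.
Row 1 has 38 + 33 − 5 + 27 + 4 + 30 − 8 = 119; the blank must be 133 − 119 = 14.
Column 5 has 14 + 8 + 17 + 37 + 33 + 2 + 21 = 132; the blank must be 133 − 132 = 1.
Row 7 has 33 + 15 + 36 + 15 + 1 + 29 − 18 = 111; the blank must be 133 − 111 = 22.
Row 4 has 16 + 29 + 30 + 22 + 37 + 0 − 8 = 126; the blank must be 133 − 126 = 7.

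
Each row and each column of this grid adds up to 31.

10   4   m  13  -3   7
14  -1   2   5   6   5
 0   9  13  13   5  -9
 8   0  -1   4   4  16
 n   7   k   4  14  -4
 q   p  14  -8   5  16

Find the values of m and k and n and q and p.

Column 2 has 4 − 1 + 9 + 0 + 7 = 19; the blank must be 31 − 19 = 12.
Row 1 has 10 + 4 + 13 − 3 + 7 = 31; the blank must be 31 − 31 = 0.
Column 3 has 0 + 2 + 13 − 1 + 14 = 28; the blank must be 31 − 28 = 3.
Row 5 has 7 + 3 + 4 + 14 − 4 = 24; the blank must be 31 − 24 = 7.
Row 6 has 12 + 14 − 8 + 5 + 16 = 39; the blank must be 31 − 39 = -8.

m = 0, k = 3, n = 7, q = -8, p = 12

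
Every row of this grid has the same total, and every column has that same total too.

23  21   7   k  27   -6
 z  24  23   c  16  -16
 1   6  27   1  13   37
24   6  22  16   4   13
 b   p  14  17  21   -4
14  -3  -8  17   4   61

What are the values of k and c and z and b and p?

k = 13, c = 21, z = 17, b = 6, p = 31

Rows 3 and 4 both sum to 85, so that's the common total.
The known cells in column 2 total 54, leaving 85 − 54 = 31 for the blank.
The known cells in row 5 total 79, leaving 85 − 79 = 6 for the blank.
The known cells in row 1 total 72, leaving 85 − 72 = 13 for the blank.
The known cells in column 1 total 68, leaving 85 − 68 = 17 for the blank.
The known cells in row 2 total 64, leaving 85 − 64 = 21 for the blank.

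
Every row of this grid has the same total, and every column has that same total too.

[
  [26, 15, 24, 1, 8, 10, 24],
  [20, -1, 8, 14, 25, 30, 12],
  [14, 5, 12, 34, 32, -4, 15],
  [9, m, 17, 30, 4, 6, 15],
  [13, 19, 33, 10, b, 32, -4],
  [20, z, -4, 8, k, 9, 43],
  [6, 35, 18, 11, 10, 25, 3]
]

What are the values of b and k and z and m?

Rows 1 and 2 both sum to 108, so that's the common total.
Row 5 has 13 + 19 + 33 + 10 + 32 − 4 = 103; the blank must be 108 − 103 = 5.
Row 4 has 9 + 17 + 30 + 4 + 6 + 15 = 81; the blank must be 108 − 81 = 27.
Column 5 has 8 + 25 + 32 + 4 + 5 + 10 = 84; the blank must be 108 − 84 = 24.
Row 6 has 20 − 4 + 8 + 24 + 9 + 43 = 100; the blank must be 108 − 100 = 8.

b = 5, k = 24, z = 8, m = 27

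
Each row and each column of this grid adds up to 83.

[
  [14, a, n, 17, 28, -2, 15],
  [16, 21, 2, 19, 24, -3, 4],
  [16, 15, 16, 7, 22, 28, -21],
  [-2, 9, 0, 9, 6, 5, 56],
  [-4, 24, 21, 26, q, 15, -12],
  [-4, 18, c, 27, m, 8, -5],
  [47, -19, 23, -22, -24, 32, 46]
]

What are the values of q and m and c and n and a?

q = 13, m = 14, c = 25, n = -4, a = 15

Row 5: -4 + 24 + 21 + 26 + 15 − 12 = 70, so its missing entry is 83 − 70 = 13.
Column 2: 21 + 15 + 9 + 24 + 18 − 19 = 68, so its missing entry is 83 − 68 = 15.
Column 5: 28 + 24 + 22 + 6 + 13 − 24 = 69, so its missing entry is 83 − 69 = 14.
Row 1: 14 + 15 + 17 + 28 − 2 + 15 = 87, so its missing entry is 83 − 87 = -4.
Row 6: -4 + 18 + 27 + 14 + 8 − 5 = 58, so its missing entry is 83 − 58 = 25.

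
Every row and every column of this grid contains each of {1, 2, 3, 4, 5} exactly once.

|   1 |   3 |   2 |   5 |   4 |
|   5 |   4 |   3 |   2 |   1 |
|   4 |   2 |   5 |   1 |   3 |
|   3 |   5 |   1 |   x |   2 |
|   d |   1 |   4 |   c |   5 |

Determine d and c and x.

For row 5, column 1: column 1 already has {1, 3, 4, 5}; that leaves 2.
At (row 4, col 4): row 4 already has {1, 2, 3, 5}, so the value is 4.
Cell (5,4): row 5 already has {1, 2, 4, 5} → 3.

d = 2, c = 3, x = 4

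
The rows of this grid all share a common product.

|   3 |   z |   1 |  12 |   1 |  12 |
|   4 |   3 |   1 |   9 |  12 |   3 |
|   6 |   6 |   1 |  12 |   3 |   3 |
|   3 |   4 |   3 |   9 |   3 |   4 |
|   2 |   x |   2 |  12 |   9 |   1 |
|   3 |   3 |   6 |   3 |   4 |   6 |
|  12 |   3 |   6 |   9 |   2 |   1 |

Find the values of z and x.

Rows 2 and 4 each multiply to 3888, so every row has product 3888.
Row 1: 3×1×12×1×12 = 432, so the missing entry is 3888 ÷ 432 = 9.
Row 5: 2×2×12×9×1 = 432, so the missing entry is 3888 ÷ 432 = 9.

z = 9, x = 9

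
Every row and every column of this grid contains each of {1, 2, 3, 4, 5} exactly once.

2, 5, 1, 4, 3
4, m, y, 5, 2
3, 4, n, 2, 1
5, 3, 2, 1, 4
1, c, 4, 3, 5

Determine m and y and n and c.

m = 1, y = 3, n = 5, c = 2

At (row 5, col 2): row 5 already has {1, 3, 4, 5}, so the value is 2.
For row 2, column 2: column 2 already has {2, 3, 4, 5}; that leaves 1.
For row 2, column 3: row 2 already has {1, 2, 4, 5}; that leaves 3.
Cell (3,3): row 3 already has {1, 2, 3, 4} → 5.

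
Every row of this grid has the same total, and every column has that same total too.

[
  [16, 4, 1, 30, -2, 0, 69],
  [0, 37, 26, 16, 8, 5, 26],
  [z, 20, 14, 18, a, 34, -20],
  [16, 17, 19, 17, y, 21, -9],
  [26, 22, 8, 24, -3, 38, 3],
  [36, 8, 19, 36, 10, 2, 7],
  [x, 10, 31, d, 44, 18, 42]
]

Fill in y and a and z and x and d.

Rows 1 and 2 both sum to 118, so that's the common total.
Row 4 has 16 + 17 + 19 + 17 + 21 − 9 = 81; the blank must be 118 − 81 = 37.
Column 5 has -2 + 8 + 37 − 3 + 10 + 44 = 94; the blank must be 118 − 94 = 24.
Row 3 has 20 + 14 + 18 + 24 + 34 − 20 = 90; the blank must be 118 − 90 = 28.
Column 1 has 16 + 0 + 28 + 16 + 26 + 36 = 122; the blank must be 118 − 122 = -4.
Row 7 has -4 + 10 + 31 + 44 + 18 + 42 = 141; the blank must be 118 − 141 = -23.

y = 37, a = 24, z = 28, x = -4, d = -23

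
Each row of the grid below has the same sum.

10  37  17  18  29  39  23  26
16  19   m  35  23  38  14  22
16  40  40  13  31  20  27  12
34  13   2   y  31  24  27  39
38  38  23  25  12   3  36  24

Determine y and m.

y = 29, m = 32

Rows 1 and 3 both add up to 199, so every row sums to 199.
Row 4: 34 + 13 + 2 + 31 + 24 + 27 + 39 = 170, so the missing entry is 199 − 170 = 29.
Row 2: 16 + 19 + 35 + 23 + 38 + 14 + 22 = 167, so the missing entry is 199 − 167 = 32.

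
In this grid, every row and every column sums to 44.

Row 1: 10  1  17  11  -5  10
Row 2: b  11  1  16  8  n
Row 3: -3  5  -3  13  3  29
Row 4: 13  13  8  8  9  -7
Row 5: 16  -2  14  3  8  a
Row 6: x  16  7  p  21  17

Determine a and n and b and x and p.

a = 5, n = -10, b = 18, x = -10, p = -7

Column 4 has 11 + 16 + 13 + 8 + 3 = 51; the blank must be 44 − 51 = -7.
Row 5 has 16 − 2 + 14 + 3 + 8 = 39; the blank must be 44 − 39 = 5.
Column 6 has 10 + 29 − 7 + 5 + 17 = 54; the blank must be 44 − 54 = -10.
Row 6 has 16 + 7 − 7 + 21 + 17 = 54; the blank must be 44 − 54 = -10.
Row 2 has 11 + 1 + 16 + 8 − 10 = 26; the blank must be 44 − 26 = 18.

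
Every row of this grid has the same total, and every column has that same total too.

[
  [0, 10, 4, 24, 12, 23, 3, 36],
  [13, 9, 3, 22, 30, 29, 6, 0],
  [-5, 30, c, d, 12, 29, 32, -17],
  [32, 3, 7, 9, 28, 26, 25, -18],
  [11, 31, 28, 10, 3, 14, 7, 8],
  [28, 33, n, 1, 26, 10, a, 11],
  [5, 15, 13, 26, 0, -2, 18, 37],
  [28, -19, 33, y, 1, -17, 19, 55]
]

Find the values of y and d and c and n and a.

Rows 1 and 2 both sum to 112, so that's the common total.
Row 8: 28 − 19 + 33 + 1 − 17 + 19 + 55 = 100, so its missing entry is 112 − 100 = 12.
Column 4: 24 + 22 + 9 + 10 + 1 + 26 + 12 = 104, so its missing entry is 112 − 104 = 8.
Column 7: 3 + 6 + 32 + 25 + 7 + 18 + 19 = 110, so its missing entry is 112 − 110 = 2.
Row 3: -5 + 30 + 8 + 12 + 29 + 32 − 17 = 89, so its missing entry is 112 − 89 = 23.
Row 6: 28 + 33 + 1 + 26 + 10 + 2 + 11 = 111, so its missing entry is 112 − 111 = 1.

y = 12, d = 8, c = 23, n = 1, a = 2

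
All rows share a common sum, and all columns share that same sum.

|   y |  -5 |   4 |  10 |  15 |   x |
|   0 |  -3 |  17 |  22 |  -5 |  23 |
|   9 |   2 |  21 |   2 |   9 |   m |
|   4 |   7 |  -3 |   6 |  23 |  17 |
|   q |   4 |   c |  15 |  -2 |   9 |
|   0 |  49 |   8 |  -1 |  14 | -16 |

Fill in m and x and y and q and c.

m = 11, x = 10, y = 20, q = 21, c = 7

Rows 2 and 4 both sum to 54, so that's the common total.
Column 3: 4 + 17 + 21 − 3 + 8 = 47, so its missing entry is 54 − 47 = 7.
Row 5: 4 + 7 + 15 − 2 + 9 = 33, so its missing entry is 54 − 33 = 21.
Column 1: 0 + 9 + 4 + 21 + 0 = 34, so its missing entry is 54 − 34 = 20.
Row 1: 20 − 5 + 4 + 10 + 15 = 44, so its missing entry is 54 − 44 = 10.
Row 3: 9 + 2 + 21 + 2 + 9 = 43, so its missing entry is 54 − 43 = 11.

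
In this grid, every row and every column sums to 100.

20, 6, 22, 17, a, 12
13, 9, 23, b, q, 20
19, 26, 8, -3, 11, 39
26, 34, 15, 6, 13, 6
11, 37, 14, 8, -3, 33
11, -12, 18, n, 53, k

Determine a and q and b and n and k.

The known cells in column 6 total 110, leaving 100 − 110 = -10 for the blank.
The known cells in row 1 total 77, leaving 100 − 77 = 23 for the blank.
The known cells in column 5 total 97, leaving 100 − 97 = 3 for the blank.
The known cells in row 6 total 60, leaving 100 − 60 = 40 for the blank.
The known cells in row 2 total 68, leaving 100 − 68 = 32 for the blank.

a = 23, q = 3, b = 32, n = 40, k = -10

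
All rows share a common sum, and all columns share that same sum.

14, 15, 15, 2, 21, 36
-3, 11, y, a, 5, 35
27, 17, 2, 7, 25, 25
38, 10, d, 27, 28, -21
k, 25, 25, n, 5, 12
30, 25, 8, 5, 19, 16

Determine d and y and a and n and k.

Rows 1 and 3 both sum to 103, so that's the common total.
Column 1 has 14 − 3 + 27 + 38 + 30 = 106; the blank must be 103 − 106 = -3.
Row 5 has -3 + 25 + 25 + 5 + 12 = 64; the blank must be 103 − 64 = 39.
Row 4 has 38 + 10 + 27 + 28 − 21 = 82; the blank must be 103 − 82 = 21.
Column 3 has 15 + 2 + 21 + 25 + 8 = 71; the blank must be 103 − 71 = 32.
Row 2 has -3 + 11 + 32 + 5 + 35 = 80; the blank must be 103 − 80 = 23.

d = 21, y = 32, a = 23, n = 39, k = -3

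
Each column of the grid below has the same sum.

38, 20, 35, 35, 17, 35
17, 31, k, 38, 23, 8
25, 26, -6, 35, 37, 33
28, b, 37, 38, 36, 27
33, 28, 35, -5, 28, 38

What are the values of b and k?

Columns 1 and 6 both add up to 141, so every column sums to 141.
Column 2: 20 + 31 + 26 + 28 = 105, so the missing entry is 141 − 105 = 36.
Column 3: 35 − 6 + 37 + 35 = 101, so the missing entry is 141 − 101 = 40.

b = 36, k = 40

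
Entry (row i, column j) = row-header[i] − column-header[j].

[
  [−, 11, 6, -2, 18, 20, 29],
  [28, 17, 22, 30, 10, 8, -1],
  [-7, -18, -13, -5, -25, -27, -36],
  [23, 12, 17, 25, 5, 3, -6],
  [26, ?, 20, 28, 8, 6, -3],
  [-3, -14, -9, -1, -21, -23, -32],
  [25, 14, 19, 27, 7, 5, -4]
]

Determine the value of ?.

15

26 − 11 = 15.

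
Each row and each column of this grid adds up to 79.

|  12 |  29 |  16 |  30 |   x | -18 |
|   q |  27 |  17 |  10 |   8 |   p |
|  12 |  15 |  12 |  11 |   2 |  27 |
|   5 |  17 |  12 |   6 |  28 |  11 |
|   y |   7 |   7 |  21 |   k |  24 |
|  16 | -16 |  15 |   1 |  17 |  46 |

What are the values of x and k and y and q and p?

x = 10, k = 14, y = 6, q = 28, p = -11

Row 1: 12 + 29 + 16 + 30 − 18 = 69, so its missing entry is 79 − 69 = 10.
Column 5: 10 + 8 + 2 + 28 + 17 = 65, so its missing entry is 79 − 65 = 14.
Row 5: 7 + 7 + 21 + 14 + 24 = 73, so its missing entry is 79 − 73 = 6.
Column 6: -18 + 27 + 11 + 24 + 46 = 90, so its missing entry is 79 − 90 = -11.
Row 2: 27 + 17 + 10 + 8 − 11 = 51, so its missing entry is 79 − 51 = 28.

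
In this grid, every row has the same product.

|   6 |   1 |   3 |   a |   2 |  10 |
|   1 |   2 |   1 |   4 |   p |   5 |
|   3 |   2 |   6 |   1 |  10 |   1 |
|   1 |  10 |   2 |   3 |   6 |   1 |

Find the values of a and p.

a = 1, p = 9

Rows 3 and 4 each multiply to 360, so every row has product 360.
Row 1: 6×1×3×2×10 = 360, so the missing entry is 360 ÷ 360 = 1.
Row 2: 1×2×1×4×5 = 40, so the missing entry is 360 ÷ 40 = 9.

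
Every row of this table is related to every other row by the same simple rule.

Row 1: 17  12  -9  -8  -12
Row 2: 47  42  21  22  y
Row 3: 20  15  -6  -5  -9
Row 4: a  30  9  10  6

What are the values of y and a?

y = 18, a = 35

The difference between any two rows is the same in every column — this is an addition table with the headers hidden.
Row 2 minus row 1 is 22 − (-8) = 30, so its entry in column 5 is -12 + 30 = 18.
Row 4 minus row 1 is 10 − (-8) = 18, so its entry in column 1 is 17 + 18 = 35.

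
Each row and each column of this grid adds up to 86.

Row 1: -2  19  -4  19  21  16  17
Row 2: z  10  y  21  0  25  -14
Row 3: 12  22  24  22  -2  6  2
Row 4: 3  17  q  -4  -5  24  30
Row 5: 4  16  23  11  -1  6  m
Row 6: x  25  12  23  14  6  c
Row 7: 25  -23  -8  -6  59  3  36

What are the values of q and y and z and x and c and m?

Row 5 has 4 + 16 + 23 + 11 − 1 + 6 = 59; the blank must be 86 − 59 = 27.
Column 7 has 17 − 14 + 2 + 30 + 27 + 36 = 98; the blank must be 86 − 98 = -12.
Row 6 has 25 + 12 + 23 + 14 + 6 − 12 = 68; the blank must be 86 − 68 = 18.
Column 1 has -2 + 12 + 3 + 4 + 18 + 25 = 60; the blank must be 86 − 60 = 26.
Row 2 has 26 + 10 + 21 + 0 + 25 − 14 = 68; the blank must be 86 − 68 = 18.
Row 4 has 3 + 17 − 4 − 5 + 24 + 30 = 65; the blank must be 86 − 65 = 21.

q = 21, y = 18, z = 26, x = 18, c = -12, m = 27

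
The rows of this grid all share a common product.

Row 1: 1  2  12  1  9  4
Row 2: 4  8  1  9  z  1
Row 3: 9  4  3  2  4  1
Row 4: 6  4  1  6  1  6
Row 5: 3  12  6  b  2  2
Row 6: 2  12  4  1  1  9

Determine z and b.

z = 3, b = 1

Rows 3 and 4 each multiply to 864, so every row has product 864.
Row 2: 4×8×1×9×1 = 288, so the missing entry is 864 ÷ 288 = 3.
Row 5: 3×12×6×2×2 = 864, so the missing entry is 864 ÷ 864 = 1.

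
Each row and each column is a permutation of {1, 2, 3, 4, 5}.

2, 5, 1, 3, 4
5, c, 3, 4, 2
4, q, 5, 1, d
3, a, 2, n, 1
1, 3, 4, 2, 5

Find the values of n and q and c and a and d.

Cell (3,5): column 5 already has {1, 2, 4, 5} → 3.
Cell (3,2): row 3 already has {1, 3, 4, 5} → 2.
Cell (2,2): row 2 already has {2, 3, 4, 5} → 1.
Cell (4,2): column 2 already has {1, 2, 3, 5} → 4.
For row 4, column 4: row 4 already has {1, 2, 3, 4}; that leaves 5.

n = 5, q = 2, c = 1, a = 4, d = 3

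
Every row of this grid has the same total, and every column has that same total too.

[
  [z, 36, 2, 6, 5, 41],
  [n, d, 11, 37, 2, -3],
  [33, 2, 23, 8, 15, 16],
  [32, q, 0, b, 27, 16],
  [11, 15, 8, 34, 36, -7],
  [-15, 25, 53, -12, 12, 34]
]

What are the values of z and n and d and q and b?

Rows 3 and 5 both sum to 97, so that's the common total.
The known cells in row 1 total 90, leaving 97 − 90 = 7 for the blank.
The known cells in column 4 total 73, leaving 97 − 73 = 24 for the blank.
The known cells in row 4 total 99, leaving 97 − 99 = -2 for the blank.
The known cells in column 2 total 76, leaving 97 − 76 = 21 for the blank.
The known cells in row 2 total 68, leaving 97 − 68 = 29 for the blank.

z = 7, n = 29, d = 21, q = -2, b = 24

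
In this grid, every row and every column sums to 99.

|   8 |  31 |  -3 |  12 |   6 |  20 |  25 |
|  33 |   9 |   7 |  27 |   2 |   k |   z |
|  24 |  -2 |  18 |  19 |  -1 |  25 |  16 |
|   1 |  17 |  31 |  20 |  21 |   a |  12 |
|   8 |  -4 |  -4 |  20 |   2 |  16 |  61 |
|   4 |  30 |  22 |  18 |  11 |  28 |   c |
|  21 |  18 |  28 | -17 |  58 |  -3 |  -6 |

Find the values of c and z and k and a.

c = -14, z = 5, k = 16, a = -3

Row 6 has 4 + 30 + 22 + 18 + 11 + 28 = 113; the blank must be 99 − 113 = -14.
Column 7 has 25 + 16 + 12 + 61 − 14 − 6 = 94; the blank must be 99 − 94 = 5.
Row 4 has 1 + 17 + 31 + 20 + 21 + 12 = 102; the blank must be 99 − 102 = -3.
Row 2 has 33 + 9 + 7 + 27 + 2 + 5 = 83; the blank must be 99 − 83 = 16.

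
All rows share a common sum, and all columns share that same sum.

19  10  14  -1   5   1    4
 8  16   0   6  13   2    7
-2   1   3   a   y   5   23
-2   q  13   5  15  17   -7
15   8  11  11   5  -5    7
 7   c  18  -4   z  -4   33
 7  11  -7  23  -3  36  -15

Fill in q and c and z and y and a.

Rows 1 and 2 both sum to 52, so that's the common total.
Row 4 has -2 + 13 + 5 + 15 + 17 − 7 = 41; the blank must be 52 − 41 = 11.
Column 2 has 10 + 16 + 1 + 11 + 8 + 11 = 57; the blank must be 52 − 57 = -5.
Row 6 has 7 − 5 + 18 − 4 − 4 + 33 = 45; the blank must be 52 − 45 = 7.
Column 5 has 5 + 13 + 15 + 5 + 7 − 3 = 42; the blank must be 52 − 42 = 10.
Row 3 has -2 + 1 + 3 + 10 + 5 + 23 = 40; the blank must be 52 − 40 = 12.

q = 11, c = -5, z = 7, y = 10, a = 12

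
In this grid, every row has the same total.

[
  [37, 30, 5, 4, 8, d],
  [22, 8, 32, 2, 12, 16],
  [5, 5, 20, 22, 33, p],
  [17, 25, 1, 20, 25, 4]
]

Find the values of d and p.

Rows 2 and 4 both add up to 92, so every row sums to 92.
Row 1: 37 + 30 + 5 + 4 + 8 = 84, so the missing entry is 92 − 84 = 8.
Row 3: 5 + 5 + 20 + 22 + 33 = 85, so the missing entry is 92 − 85 = 7.

d = 8, p = 7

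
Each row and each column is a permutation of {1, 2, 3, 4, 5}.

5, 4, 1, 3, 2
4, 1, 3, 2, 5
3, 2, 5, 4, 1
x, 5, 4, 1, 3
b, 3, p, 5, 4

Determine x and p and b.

Cell (5,3): column 3 already has {1, 3, 4, 5} → 2.
For row 5, column 1: row 5 already has {2, 3, 4, 5}; that leaves 1.
Cell (4,1): row 4 already has {1, 3, 4, 5} → 2.

x = 2, p = 2, b = 1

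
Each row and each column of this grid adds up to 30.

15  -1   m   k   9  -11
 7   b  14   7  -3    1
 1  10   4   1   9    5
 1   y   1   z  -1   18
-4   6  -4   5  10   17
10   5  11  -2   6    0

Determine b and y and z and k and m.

b = 4, y = 6, z = 5, k = 14, m = 4

The known cells in row 2 total 26, leaving 30 − 26 = 4 for the blank.
The known cells in column 2 total 24, leaving 30 − 24 = 6 for the blank.
The known cells in column 3 total 26, leaving 30 − 26 = 4 for the blank.
The known cells in row 1 total 16, leaving 30 − 16 = 14 for the blank.
The known cells in row 4 total 25, leaving 30 − 25 = 5 for the blank.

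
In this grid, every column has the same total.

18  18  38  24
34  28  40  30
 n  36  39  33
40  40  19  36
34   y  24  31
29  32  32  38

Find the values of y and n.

y = 38, n = 37

Column 3 sums to 192 and so does column 4; that's the common total.
In column 2 the known cells total 154, leaving 192 − 154 = 38.
In column 1 the known cells total 155, leaving 192 − 155 = 37.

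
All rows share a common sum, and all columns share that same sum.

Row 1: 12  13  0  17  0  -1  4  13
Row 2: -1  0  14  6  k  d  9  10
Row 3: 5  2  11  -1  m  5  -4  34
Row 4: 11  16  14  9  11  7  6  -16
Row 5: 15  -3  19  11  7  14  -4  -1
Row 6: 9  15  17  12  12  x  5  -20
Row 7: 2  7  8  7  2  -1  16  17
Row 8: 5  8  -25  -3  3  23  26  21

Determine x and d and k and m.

Rows 1 and 4 both sum to 58, so that's the common total.
The known cells in row 3 total 52, leaving 58 − 52 = 6 for the blank.
The known cells in row 6 total 50, leaving 58 − 50 = 8 for the blank.
The known cells in column 5 total 41, leaving 58 − 41 = 17 for the blank.
The known cells in row 2 total 55, leaving 58 − 55 = 3 for the blank.

x = 8, d = 3, k = 17, m = 6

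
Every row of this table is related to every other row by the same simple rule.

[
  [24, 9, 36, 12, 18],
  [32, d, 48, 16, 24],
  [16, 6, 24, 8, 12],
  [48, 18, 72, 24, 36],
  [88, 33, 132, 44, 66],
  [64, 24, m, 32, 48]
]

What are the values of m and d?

m = 96, d = 12

Each row is a constant multiple of every other row — this is a multiplication table with the headers hidden.
Row 6 is 32/12 = 8/3 times row 1, so its entry in column 3 is 36 × 8/3 = 96.
Row 2 is 16/12 = 4/3 times row 1, so its entry in column 2 is 9 × 4/3 = 12.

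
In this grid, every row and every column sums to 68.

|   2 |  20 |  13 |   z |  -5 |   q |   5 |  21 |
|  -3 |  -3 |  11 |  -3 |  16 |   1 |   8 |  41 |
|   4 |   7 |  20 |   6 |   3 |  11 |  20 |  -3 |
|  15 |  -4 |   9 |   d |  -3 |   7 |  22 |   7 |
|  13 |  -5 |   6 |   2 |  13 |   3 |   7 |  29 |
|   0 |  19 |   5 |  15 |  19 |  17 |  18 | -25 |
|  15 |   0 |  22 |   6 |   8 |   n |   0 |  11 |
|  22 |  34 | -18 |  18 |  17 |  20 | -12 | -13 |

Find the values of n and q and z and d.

n = 6, q = 3, z = 9, d = 15

The known cells in row 4 total 53, leaving 68 − 53 = 15 for the blank.
The known cells in column 4 total 59, leaving 68 − 59 = 9 for the blank.
The known cells in row 7 total 62, leaving 68 − 62 = 6 for the blank.
The known cells in row 1 total 65, leaving 68 − 65 = 3 for the blank.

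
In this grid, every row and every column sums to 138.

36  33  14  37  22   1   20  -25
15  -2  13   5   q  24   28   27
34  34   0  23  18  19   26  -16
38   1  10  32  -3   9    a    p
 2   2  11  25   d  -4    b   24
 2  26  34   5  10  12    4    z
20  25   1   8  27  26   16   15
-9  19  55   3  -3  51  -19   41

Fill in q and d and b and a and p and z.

q = 28, d = 39, b = 39, a = 24, p = 27, z = 45

The known cells in row 2 total 110, leaving 138 − 110 = 28 for the blank.
The known cells in column 5 total 99, leaving 138 − 99 = 39 for the blank.
The known cells in row 5 total 99, leaving 138 − 99 = 39 for the blank.
The known cells in row 6 total 93, leaving 138 − 93 = 45 for the blank.
The known cells in column 8 total 111, leaving 138 − 111 = 27 for the blank.
The known cells in row 4 total 114, leaving 138 − 114 = 24 for the blank.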